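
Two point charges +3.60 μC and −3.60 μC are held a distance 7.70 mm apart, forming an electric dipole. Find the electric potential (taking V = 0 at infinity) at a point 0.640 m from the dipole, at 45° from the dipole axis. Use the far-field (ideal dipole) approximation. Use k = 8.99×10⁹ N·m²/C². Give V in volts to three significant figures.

V ≈ 430 V

Dipole moment p = qd = (3.60×10⁻⁶ C)(0.00770 m) = 2.772×10⁻⁸ C·m.
The dipole potential is V = kp cosθ / r².
V = (8.99×10⁹)(2.772×10⁻⁸)·cos45° / (0.640)² = 430.2 V.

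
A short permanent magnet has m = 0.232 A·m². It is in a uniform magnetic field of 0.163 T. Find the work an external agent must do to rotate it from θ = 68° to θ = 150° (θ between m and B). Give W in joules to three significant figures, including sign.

W ≈ 0.0469 J

W_ext = ΔU = −mB cosθ₂ + mB cosθ₁ = mB(cosθ₁ − cosθ₂).
W = (0.232)(0.163)·(cos68° − cos150°) = (0.03782)·(+1.2406) = 0.04692 J.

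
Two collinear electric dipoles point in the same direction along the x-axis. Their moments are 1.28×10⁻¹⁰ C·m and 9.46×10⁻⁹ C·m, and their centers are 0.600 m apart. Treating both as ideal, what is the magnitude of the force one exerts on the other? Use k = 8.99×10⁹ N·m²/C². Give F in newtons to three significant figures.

On-axis field of dipole 1 at distance r: E = 2kp₁/r³. Force on dipole 2 is F = p₂·dE/dr (gradient along axis).
dE/dr = −6kp₁/r⁴, so |F| = 6kp₁p₂/r⁴ (attractive for aligned moments).
F = 6(8.99×10⁹)(1.28×10⁻¹⁰)(9.46×10⁻⁹)/(0.600)⁴ = 5.040×10⁻⁷ N.

F ≈ 5.04×10⁻⁷ N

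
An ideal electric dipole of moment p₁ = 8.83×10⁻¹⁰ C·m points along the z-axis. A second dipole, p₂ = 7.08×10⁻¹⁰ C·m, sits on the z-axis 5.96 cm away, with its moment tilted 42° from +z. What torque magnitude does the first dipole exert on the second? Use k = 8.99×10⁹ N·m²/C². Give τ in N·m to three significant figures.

τ ≈ 3.55×10⁻⁵ N·m

The second dipole sits on the axis of the first, so the field there is axial: E₁ = 2kp₁/r³ along +z.
E₁ = 2(8.99×10⁹)(8.83×10⁻¹⁰)/(0.0596)³ = 7.499×10⁴ N/C.
Torque on the second dipole: τ = p₂ E₁ sinθ.
τ = (7.08×10⁻¹⁰)(7.499×10⁴)·sin42° = 3.553×10⁻⁵ N·m.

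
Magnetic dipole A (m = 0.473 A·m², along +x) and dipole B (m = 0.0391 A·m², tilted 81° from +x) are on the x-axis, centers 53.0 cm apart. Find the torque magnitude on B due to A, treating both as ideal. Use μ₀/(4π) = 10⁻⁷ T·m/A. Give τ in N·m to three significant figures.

τ ≈ 2.45×10⁻⁸ N·m

Dipole B is on the axis of dipole A, so B₁ there is axial: B₁ = (μ₀/4π)·2m₁/r³ along +x.
B₁ = 2(10⁻⁷)(0.473)/(0.530)³ = 6.354×10⁻⁷ T.
τ = m₂ B₁ sinθ.
τ = (0.0391)(6.354×10⁻⁷)·sin81° = 2.454×10⁻⁸ N·m.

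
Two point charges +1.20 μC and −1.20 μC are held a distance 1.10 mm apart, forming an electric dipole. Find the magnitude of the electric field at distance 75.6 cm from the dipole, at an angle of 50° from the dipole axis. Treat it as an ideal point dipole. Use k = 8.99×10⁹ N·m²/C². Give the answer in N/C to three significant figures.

E ≈ 41.1 N/C

Dipole moment p = qd = (1.20×10⁻⁶ C)(0.00110 m) = 1.32×10⁻⁹ C·m.
At angle θ the dipole field magnitude is E = (kp/r³)·√(1 + 3cos²θ).
kp/r³ = (8.99×10⁹)(1.32×10⁻⁹) / (0.756)³ = 27.46 N/C.
√(1 + 3cos²50°) = √(1 + 3·0.4132) = √2.2395 ≈ 1.4965.
E ≈ 27.46 × 1.497 = 41.10 N/C.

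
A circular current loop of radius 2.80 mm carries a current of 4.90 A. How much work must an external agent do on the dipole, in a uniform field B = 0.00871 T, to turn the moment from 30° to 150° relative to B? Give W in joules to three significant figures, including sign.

Magnetic moment m = IA = Iπa² = (4.90)·π·(0.00280)² = 1.207×10⁻⁴ A·m².
W_ext = ΔU = −mB cosθ₂ + mB cosθ₁ = mB(cosθ₁ − cosθ₂).
W = (1.207×10⁻⁴)(0.00871)·(cos30° − cos150°) = (1.051×10⁻⁶)·(+1.7321) = 1.821×10⁻⁶ J.

W ≈ 1.82×10⁻⁶ J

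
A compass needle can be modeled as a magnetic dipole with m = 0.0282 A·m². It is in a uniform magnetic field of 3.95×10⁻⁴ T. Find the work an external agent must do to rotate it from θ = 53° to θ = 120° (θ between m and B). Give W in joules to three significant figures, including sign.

W ≈ 1.23×10⁻⁵ J

W_ext = ΔU = −mB cosθ₂ + mB cosθ₁ = mB(cosθ₁ − cosθ₂).
W = (0.0282)(3.95×10⁻⁴)·(cos53° − cos120°) = (1.114×10⁻⁵)·(+1.1018) = 1.227×10⁻⁵ J.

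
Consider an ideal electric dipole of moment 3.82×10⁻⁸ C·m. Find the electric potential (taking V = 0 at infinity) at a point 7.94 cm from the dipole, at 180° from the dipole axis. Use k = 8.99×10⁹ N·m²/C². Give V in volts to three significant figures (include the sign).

The dipole potential is V = kp cosθ / r².
V = (8.99×10⁹)(3.82×10⁻⁸)·cos180° / (0.0794)² = -5.447×10⁴ V.

V ≈ -5.45×10⁴ V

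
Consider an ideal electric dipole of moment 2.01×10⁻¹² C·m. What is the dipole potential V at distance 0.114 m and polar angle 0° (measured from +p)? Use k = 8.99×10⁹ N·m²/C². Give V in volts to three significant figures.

V ≈ 1.39 V

The dipole potential is V = kp cosθ / r².
V = (8.99×10⁹)(2.01×10⁻¹²)·cos0° / (0.114)² = 1.390 V.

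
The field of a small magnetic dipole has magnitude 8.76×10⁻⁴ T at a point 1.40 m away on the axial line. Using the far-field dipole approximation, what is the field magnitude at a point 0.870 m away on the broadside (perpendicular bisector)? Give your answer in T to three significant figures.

Dipole fields scale as 1/r³ in the far field.
The axial field is twice the equatorial field at the same r, so the geometry factor is 1/2.
B₂ = B₁ · (1/2) · (r₁/r₂)³ = 8.76×10⁻⁴ · 0.5 · (1.40/0.870)³.
(r₁/r₂)³ = (1.609)³ = 4.167.
B₂ ≈ 0.001825 T.

B ≈ 0.00183 T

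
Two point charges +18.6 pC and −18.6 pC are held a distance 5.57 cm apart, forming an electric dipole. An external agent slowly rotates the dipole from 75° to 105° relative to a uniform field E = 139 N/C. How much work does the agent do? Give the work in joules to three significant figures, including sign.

W ≈ 7.45×10⁻¹¹ J

Dipole moment p = qd = (1.86×10⁻¹¹ C)(0.0557 m) = 1.036×10⁻¹² C·m.
W_ext = ΔU = U(θ₂) − U(θ₁) = −pE cosθ₂ − (−pE cosθ₁) = pE(cosθ₁ − cosθ₂).
W = (1.036×10⁻¹²)(139)·(cos75° − cos105°) = (1.440×10⁻¹⁰)·(+0.5176) = 7.454×10⁻¹¹ J.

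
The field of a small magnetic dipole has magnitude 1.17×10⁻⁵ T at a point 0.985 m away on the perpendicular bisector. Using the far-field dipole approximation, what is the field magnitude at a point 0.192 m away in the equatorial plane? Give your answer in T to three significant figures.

Dipole fields scale as 1/r³ in the far field; the geometry is the same at both points.
B₂ = B₁ · (r₁/r₂)³ = 1.17×10⁻⁵ · (0.985/0.192)³.
(r₁/r₂)³ = (5.13)³ = 135.
B₂ ≈ 0.001580 T.

B ≈ 0.00158 T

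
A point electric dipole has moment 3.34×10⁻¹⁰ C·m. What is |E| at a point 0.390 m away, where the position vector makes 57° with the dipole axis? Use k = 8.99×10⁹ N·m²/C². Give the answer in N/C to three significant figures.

At angle θ the dipole field magnitude is E = (kp/r³)·√(1 + 3cos²θ).
kp/r³ = (8.99×10⁹)(3.34×10⁻¹⁰) / (0.390)³ = 50.62 N/C.
√(1 + 3cos²57°) = √(1 + 3·0.2966) = √1.8899 ≈ 1.3747.
E ≈ 50.62 × 1.375 = 69.59 N/C.

E ≈ 69.6 N/C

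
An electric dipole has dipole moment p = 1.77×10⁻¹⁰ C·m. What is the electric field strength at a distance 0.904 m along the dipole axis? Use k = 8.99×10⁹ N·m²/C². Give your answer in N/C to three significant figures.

E ≈ 4.31 N/C

On the dipole axis E = 2kp/r³.
E = 2·(8.99×10⁹)(1.77×10⁻¹⁰) / (0.904)³ = 4.308 N/C.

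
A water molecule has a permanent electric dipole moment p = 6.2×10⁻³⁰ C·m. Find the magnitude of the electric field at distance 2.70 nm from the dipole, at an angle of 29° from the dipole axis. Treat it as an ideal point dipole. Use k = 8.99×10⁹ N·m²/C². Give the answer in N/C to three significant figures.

E ≈ 5.14×10⁶ N/C

At angle θ the dipole field magnitude is E = (kp/r³)·√(1 + 3cos²θ).
kp/r³ = (8.99×10⁹)(6.20×10⁻³⁰) / (2.70×10⁻⁹)³ = 2.832×10⁶ N/C.
√(1 + 3cos²29°) = √(1 + 3·0.7650) = √3.2949 ≈ 1.8152.
E ≈ 2.832×10⁶ × 1.815 = 5.140×10⁶ N/C.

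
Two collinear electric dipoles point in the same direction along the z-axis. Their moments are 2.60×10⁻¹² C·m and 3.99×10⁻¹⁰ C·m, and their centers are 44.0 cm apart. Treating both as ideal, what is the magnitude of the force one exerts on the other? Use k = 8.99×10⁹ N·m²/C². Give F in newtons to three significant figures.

On-axis field of dipole 1 at distance r: E = 2kp₁/r³. Force on dipole 2 is F = p₂·dE/dr (gradient along axis).
dE/dr = −6kp₁/r⁴, so |F| = 6kp₁p₂/r⁴ (attractive for aligned moments).
F = 6(8.99×10⁹)(2.60×10⁻¹²)(3.99×10⁻¹⁰)/(0.440)⁴ = 1.493×10⁻⁹ N.

F ≈ 1.49×10⁻⁹ N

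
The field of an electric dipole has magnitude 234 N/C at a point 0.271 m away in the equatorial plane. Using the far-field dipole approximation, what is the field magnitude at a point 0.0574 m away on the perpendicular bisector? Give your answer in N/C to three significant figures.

Dipole fields scale as 1/r³ in the far field; the geometry is the same at both points.
E₂ = E₁ · (r₁/r₂)³ = 234 · (0.271/0.0574)³.
(r₁/r₂)³ = (4.721)³ = 105.2.
E₂ ≈ 2.463×10⁴ N/C.

E ≈ 2.46×10⁴ N/C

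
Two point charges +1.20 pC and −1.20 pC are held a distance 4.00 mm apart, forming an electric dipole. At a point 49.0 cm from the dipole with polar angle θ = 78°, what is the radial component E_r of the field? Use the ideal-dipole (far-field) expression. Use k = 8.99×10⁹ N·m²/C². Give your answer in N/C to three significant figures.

Dipole moment p = qd = (1.20×10⁻¹² C)(0.00400 m) = 4.80×10⁻¹⁵ C·m.
For a dipole, E_r = (2kp cosθ)/r³.
kp/r³ = (8.99×10⁹)(4.80×10⁻¹⁵)/(0.490)³ = 3.668×10⁻⁴ N/C.
E_r = 2·3.668×10⁻⁴·cos78° = 1.525×10⁻⁴ N/C.

E_r ≈ 1.53×10⁻⁴ N/C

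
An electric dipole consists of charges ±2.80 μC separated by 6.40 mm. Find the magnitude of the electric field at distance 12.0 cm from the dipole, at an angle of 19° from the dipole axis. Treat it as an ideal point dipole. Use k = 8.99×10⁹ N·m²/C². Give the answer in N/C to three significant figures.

E ≈ 1.79×10⁵ N/C

Dipole moment p = qd = (2.80×10⁻⁶ C)(0.00640 m) = 1.792×10⁻⁸ C·m.
At angle θ the dipole field magnitude is E = (kp/r³)·√(1 + 3cos²θ).
kp/r³ = (8.99×10⁹)(1.792×10⁻⁸) / (0.120)³ = 9.323×10⁴ N/C.
√(1 + 3cos²19°) = √(1 + 3·0.8940) = √3.6820 ≈ 1.9189.
E ≈ 9.323×10⁴ × 1.919 = 1.789×10⁵ N/C.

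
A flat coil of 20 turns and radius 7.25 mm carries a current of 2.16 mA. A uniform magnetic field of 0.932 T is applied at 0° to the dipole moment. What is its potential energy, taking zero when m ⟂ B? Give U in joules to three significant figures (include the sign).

U ≈ -6.65×10⁻⁶ J

m = NIA = NIπa² = 20·(0.00216)·π·(0.00725)² = 7.134×10⁻⁶ A·m².
U = −m·B = −mB cosθ.
U = −(7.134×10⁻⁶)(0.932)·cos0° = -6.649×10⁻⁶ J.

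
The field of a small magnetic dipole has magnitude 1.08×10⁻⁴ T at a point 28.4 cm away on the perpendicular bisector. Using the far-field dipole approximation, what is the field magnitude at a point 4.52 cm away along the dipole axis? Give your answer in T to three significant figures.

Dipole fields scale as 1/r³ in the far field.
The axial field is twice the equatorial field at the same r, so the geometry factor is 2/1.
B₂ = B₁ · (2/1) · (r₁/r₂)³ = 1.08×10⁻⁴ · 2 · (28.4/4.52)³.
(r₁/r₂)³ = (6.283)³ = 248.1.
B₂ ≈ 0.05358 T.

B ≈ 0.0536 T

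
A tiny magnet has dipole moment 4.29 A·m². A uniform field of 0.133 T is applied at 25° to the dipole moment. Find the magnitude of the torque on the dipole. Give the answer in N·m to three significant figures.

τ ≈ 0.241 N·m

Torque on a magnetic dipole: τ = mB sinθ.
τ = (4.29)(0.133)·sin25° = 0.2411 N·m.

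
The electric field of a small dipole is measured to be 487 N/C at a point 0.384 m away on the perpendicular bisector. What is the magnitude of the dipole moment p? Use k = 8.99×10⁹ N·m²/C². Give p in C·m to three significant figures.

In the equatorial plane E = kp/r³, so p = Er³/(k).
p = (487)·(0.384)³ / (8.99×10⁹) = 3.067×10⁻⁹ C·m.

p ≈ 3.07×10⁻⁹ C·m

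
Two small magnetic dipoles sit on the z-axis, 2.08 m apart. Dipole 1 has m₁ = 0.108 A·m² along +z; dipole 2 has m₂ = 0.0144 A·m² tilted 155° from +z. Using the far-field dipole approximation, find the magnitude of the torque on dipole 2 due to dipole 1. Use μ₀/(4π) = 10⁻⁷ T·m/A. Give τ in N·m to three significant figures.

τ ≈ 1.46×10⁻¹¹ N·m

Dipole B is on the axis of dipole A, so B₁ there is axial: B₁ = (μ₀/4π)·2m₁/r³ along +z.
B₁ = 2(10⁻⁷)(0.108)/(2.08)³ = 2.400×10⁻⁹ T.
τ = m₂ B₁ sinθ.
τ = (0.0144)(2.400×10⁻⁹)·sin155° = 1.461×10⁻¹¹ N·m.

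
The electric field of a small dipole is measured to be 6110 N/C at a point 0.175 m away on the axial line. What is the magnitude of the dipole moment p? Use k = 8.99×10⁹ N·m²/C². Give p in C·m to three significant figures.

p ≈ 1.82×10⁻⁹ C·m

On axis E = 2kp/r³, so p = Er³/(2k).
p = (6110)·(0.175)³ / (2·8.99×10⁹) = 1.821×10⁻⁹ C·m.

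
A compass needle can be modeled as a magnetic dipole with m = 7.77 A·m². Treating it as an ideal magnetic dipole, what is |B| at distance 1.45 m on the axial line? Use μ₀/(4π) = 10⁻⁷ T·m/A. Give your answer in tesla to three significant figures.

B ≈ 5.10×10⁻⁷ T

On axis B = (μ₀/4π)·2m/r³.
B = 2·(10⁻⁷)·(7.77) / (1.45)³ = 5.097×10⁻⁷ T.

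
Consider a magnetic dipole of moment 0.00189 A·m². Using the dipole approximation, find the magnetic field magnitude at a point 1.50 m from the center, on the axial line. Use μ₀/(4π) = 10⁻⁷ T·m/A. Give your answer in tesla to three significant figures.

B ≈ 1.12×10⁻¹⁰ T

On axis B = (μ₀/4π)·2m/r³.
B = 2·(10⁻⁷)·(0.00189) / (1.50)³ = 1.120×10⁻¹⁰ T.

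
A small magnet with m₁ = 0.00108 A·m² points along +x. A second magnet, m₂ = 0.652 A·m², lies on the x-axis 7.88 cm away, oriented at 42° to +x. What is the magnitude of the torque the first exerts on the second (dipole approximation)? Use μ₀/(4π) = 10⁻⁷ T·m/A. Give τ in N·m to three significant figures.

τ ≈ 1.93×10⁻⁷ N·m

Dipole B is on the axis of dipole A, so B₁ there is axial: B₁ = (μ₀/4π)·2m₁/r³ along +x.
B₁ = 2(10⁻⁷)(0.00108)/(0.0788)³ = 4.414×10⁻⁷ T.
τ = m₂ B₁ sinθ.
τ = (0.652)(4.414×10⁻⁷)·sin42° = 1.926×10⁻⁷ N·m.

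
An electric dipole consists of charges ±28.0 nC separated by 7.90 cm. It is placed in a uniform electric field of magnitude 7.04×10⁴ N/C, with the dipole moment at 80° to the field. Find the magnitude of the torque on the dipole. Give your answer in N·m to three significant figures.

Dipole moment p = qd = (2.80×10⁻⁸ C)(0.0790 m) = 2.212×10⁻⁹ C·m.
Torque on an electric dipole: τ = pE sinθ.
τ = (2.212×10⁻⁹)(7.04×10⁴)·sin80° = 1.534×10⁻⁴ N·m.

τ ≈ 1.53×10⁻⁴ N·m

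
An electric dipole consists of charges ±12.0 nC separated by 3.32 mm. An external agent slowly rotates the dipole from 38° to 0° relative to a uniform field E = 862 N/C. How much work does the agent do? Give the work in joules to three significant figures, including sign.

W ≈ -7.28×10⁻⁹ J

Dipole moment p = qd = (1.20×10⁻⁸ C)(0.00332 m) = 3.984×10⁻¹¹ C·m.
W_ext = ΔU = U(θ₂) − U(θ₁) = −pE cosθ₂ − (−pE cosθ₁) = pE(cosθ₁ − cosθ₂).
W = (3.984×10⁻¹¹)(862)·(cos38° − cos0°) = (3.434×10⁻⁸)·(-0.2120) = -7.280×10⁻⁹ J.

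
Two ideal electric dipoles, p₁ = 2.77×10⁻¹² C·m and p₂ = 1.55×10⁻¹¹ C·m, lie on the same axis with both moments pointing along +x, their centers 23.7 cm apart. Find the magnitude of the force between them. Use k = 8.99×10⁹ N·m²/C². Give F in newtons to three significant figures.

On-axis field of dipole 1 at distance r: E = 2kp₁/r³. Force on dipole 2 is F = p₂·dE/dr (gradient along axis).
dE/dr = −6kp₁/r⁴, so |F| = 6kp₁p₂/r⁴ (attractive for aligned moments).
F = 6(8.99×10⁹)(2.77×10⁻¹²)(1.55×10⁻¹¹)/(0.237)⁴ = 7.341×10⁻¹⁰ N.

F ≈ 7.34×10⁻¹⁰ N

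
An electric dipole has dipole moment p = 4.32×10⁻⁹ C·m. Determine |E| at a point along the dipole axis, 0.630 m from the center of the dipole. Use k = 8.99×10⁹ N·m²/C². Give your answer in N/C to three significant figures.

E ≈ 311 N/C

On the dipole axis E = 2kp/r³.
E = 2·(8.99×10⁹)(4.32×10⁻⁹) / (0.630)³ = 310.6 N/C.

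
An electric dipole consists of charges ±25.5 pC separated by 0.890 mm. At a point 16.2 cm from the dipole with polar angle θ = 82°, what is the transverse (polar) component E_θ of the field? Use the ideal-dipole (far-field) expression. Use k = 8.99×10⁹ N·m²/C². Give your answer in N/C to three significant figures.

E_θ ≈ 0.0475 N/C

Dipole moment p = qd = (2.55×10⁻¹¹ C)(8.90×10⁻⁴ m) = 2.27×10⁻¹⁴ C·m.
For a dipole, E_θ = (kp sinθ)/r³.
kp/r³ = (8.99×10⁹)(2.27×10⁻¹⁴)/(0.162)³ = 0.04800 N/C.
E_θ = 0.04800·sin82° = 0.04753 N/C.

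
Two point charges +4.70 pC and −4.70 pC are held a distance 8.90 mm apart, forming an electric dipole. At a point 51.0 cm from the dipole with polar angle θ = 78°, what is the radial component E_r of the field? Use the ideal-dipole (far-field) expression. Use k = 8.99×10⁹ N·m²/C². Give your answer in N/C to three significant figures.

E_r ≈ 0.00118 N/C

Dipole moment p = qd = (4.70×10⁻¹² C)(0.00890 m) = 4.183×10⁻¹⁴ C·m.
For a dipole, E_r = (2kp cosθ)/r³.
kp/r³ = (8.99×10⁹)(4.183×10⁻¹⁴)/(0.510)³ = 0.002835 N/C.
E_r = 2·0.002835·cos78° = 0.001179 N/C.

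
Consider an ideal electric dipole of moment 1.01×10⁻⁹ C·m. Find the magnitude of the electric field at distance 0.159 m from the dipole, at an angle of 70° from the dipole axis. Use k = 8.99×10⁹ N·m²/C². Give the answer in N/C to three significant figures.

At angle θ the dipole field magnitude is E = (kp/r³)·√(1 + 3cos²θ).
kp/r³ = (8.99×10⁹)(1.01×10⁻⁹) / (0.159)³ = 2259 N/C.
√(1 + 3cos²70°) = √(1 + 3·0.1170) = √1.3509 ≈ 1.1623.
E ≈ 2259 × 1.162 = 2625 N/C.

E ≈ 2630 N/C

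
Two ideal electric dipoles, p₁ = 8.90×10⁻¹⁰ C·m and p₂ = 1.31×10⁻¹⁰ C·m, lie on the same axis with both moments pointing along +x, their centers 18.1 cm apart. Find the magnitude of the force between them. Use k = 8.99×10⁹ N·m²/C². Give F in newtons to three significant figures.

F ≈ 5.86×10⁻⁶ N

On-axis field of dipole 1 at distance r: E = 2kp₁/r³. Force on dipole 2 is F = p₂·dE/dr (gradient along axis).
dE/dr = −6kp₁/r⁴, so |F| = 6kp₁p₂/r⁴ (attractive for aligned moments).
F = 6(8.99×10⁹)(8.90×10⁻¹⁰)(1.31×10⁻¹⁰)/(0.181)⁴ = 5.859×10⁻⁶ N.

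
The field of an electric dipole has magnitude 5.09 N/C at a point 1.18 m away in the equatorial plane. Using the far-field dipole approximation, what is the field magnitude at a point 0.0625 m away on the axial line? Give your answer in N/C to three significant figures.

Dipole fields scale as 1/r³ in the far field.
The axial field is twice the equatorial field at the same r, so the geometry factor is 2/1.
E₂ = E₁ · (2/1) · (r₁/r₂)³ = 5.09 · 2 · (1.18/0.0625)³.
(r₁/r₂)³ = (18.88)³ = 6730.
E₂ ≈ 6.851×10⁴ N/C.

E ≈ 6.85×10⁴ N/C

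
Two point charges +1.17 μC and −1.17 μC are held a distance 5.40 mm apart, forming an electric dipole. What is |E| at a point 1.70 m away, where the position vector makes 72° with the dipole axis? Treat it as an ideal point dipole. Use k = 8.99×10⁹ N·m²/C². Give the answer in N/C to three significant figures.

E ≈ 13.1 N/C

Dipole moment p = qd = (1.17×10⁻⁶ C)(0.00540 m) = 6.318×10⁻⁹ C·m.
At angle θ the dipole field magnitude is E = (kp/r³)·√(1 + 3cos²θ).
kp/r³ = (8.99×10⁹)(6.318×10⁻⁹) / (1.70)³ = 11.56 N/C.
√(1 + 3cos²72°) = √(1 + 3·0.0955) = √1.2865 ≈ 1.1342.
E ≈ 11.56 × 1.134 = 13.11 N/C.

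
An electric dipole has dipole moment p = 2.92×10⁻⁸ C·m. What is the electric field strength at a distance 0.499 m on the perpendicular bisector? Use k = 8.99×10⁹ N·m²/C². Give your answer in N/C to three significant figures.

In the equatorial plane E = kp/r³.
E = (8.99×10⁹)(2.92×10⁻⁸) / (0.499)³ = 2113 N/C.

E ≈ 2110 N/C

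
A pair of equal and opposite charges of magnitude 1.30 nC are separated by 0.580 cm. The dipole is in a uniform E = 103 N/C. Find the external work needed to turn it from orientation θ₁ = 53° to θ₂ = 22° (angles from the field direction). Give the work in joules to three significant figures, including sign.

Dipole moment p = qd = (1.30×10⁻⁹ C)(0.00580 m) = 7.54×10⁻¹² C·m.
W_ext = ΔU = U(θ₂) − U(θ₁) = −pE cosθ₂ − (−pE cosθ₁) = pE(cosθ₁ − cosθ₂).
W = (7.54×10⁻¹²)(103)·(cos53° − cos22°) = (7.766×10⁻¹⁰)·(-0.3254) = -2.527×10⁻¹⁰ J.

W ≈ -2.53×10⁻¹⁰ J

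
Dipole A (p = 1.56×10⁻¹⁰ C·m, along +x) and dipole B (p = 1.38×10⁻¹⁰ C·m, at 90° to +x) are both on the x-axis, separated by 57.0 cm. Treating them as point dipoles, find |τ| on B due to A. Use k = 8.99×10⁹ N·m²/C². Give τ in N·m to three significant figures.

τ ≈ 2.09×10⁻⁹ N·m

The second dipole sits on the axis of the first, so the field there is axial: E₁ = 2kp₁/r³ along +x.
E₁ = 2(8.99×10⁹)(1.56×10⁻¹⁰)/(0.570)³ = 15.15 N/C.
Torque on the second dipole: τ = p₂ E₁ sinθ.
τ = (1.38×10⁻¹⁰)(15.15)·sin90° = 2.090×10⁻⁹ N·m.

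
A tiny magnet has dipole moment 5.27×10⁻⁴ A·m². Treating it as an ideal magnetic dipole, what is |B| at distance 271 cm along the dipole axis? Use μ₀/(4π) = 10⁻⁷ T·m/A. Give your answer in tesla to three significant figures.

On axis B = (μ₀/4π)·2m/r³.
B = 2·(10⁻⁷)·(5.27×10⁻⁴) / (2.71)³ = 5.296×10⁻¹² T.

B ≈ 5.30×10⁻¹² T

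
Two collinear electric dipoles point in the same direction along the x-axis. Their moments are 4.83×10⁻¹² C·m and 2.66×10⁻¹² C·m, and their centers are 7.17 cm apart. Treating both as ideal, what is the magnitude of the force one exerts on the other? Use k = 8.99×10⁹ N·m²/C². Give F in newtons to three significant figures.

F ≈ 2.62×10⁻⁸ N

On-axis field of dipole 1 at distance r: E = 2kp₁/r³. Force on dipole 2 is F = p₂·dE/dr (gradient along axis).
dE/dr = −6kp₁/r⁴, so |F| = 6kp₁p₂/r⁴ (attractive for aligned moments).
F = 6(8.99×10⁹)(4.83×10⁻¹²)(2.66×10⁻¹²)/(0.0717)⁴ = 2.622×10⁻⁸ N.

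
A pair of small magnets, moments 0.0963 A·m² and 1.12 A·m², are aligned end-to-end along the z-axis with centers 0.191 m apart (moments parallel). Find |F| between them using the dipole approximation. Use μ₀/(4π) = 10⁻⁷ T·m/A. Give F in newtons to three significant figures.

F ≈ 4.86×10⁻⁵ N

On-axis B of dipole 1: B = (μ₀/4π)·2m₁/r³. Force on dipole 2: F = m₂·dB/dr.
dB/dr = −(μ₀/4π)·6m₁/r⁴, so |F| = (μ₀/4π)·6m₁m₂/r⁴.
F = 6(10⁻⁷)(0.0963)(1.12)/(0.191)⁴ = 4.863×10⁻⁵ N.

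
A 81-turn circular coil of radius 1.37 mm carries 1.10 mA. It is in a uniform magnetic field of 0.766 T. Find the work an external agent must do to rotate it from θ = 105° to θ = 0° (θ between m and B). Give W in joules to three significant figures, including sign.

W ≈ -5.07×10⁻⁷ J

m = NIA = NIπa² = 81·(0.00110)·π·(0.00137)² = 5.254×10⁻⁷ A·m².
W_ext = ΔU = −mB cosθ₂ + mB cosθ₁ = mB(cosθ₁ − cosθ₂).
W = (5.254×10⁻⁷)(0.766)·(cos105° − cos0°) = (4.025×10⁻⁷)·(-1.2588) = -5.066×10⁻⁷ J.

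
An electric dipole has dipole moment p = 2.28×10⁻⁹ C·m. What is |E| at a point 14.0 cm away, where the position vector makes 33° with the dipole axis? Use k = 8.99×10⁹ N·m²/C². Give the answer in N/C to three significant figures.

E ≈ 1.32×10⁴ N/C

At angle θ the dipole field magnitude is E = (kp/r³)·√(1 + 3cos²θ).
kp/r³ = (8.99×10⁹)(2.28×10⁻⁹) / (0.140)³ = 7470 N/C.
√(1 + 3cos²33°) = √(1 + 3·0.7034) = √3.1101 ≈ 1.7635.
E ≈ 7470 × 1.764 = 1.317×10⁴ N/C.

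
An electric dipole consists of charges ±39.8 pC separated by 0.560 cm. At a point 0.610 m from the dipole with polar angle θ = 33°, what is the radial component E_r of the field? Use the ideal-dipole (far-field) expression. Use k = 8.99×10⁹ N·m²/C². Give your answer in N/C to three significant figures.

E_r ≈ 0.0148 N/C

Dipole moment p = qd = (3.98×10⁻¹¹ C)(0.00560 m) = 2.229×10⁻¹³ C·m.
For a dipole, E_r = (2kp cosθ)/r³.
kp/r³ = (8.99×10⁹)(2.229×10⁻¹³)/(0.610)³ = 0.008828 N/C.
E_r = 2·0.008828·cos33° = 0.01481 N/C.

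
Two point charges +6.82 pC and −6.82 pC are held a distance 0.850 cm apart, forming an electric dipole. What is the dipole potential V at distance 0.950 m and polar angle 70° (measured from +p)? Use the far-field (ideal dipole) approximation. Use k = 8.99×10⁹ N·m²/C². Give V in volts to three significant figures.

V ≈ 1.98×10⁻⁴ V

Dipole moment p = qd = (6.82×10⁻¹² C)(0.00850 m) = 5.797×10⁻¹⁴ C·m.
The dipole potential is V = kp cosθ / r².
V = (8.99×10⁹)(5.797×10⁻¹⁴)·cos70° / (0.950)² = 1.975×10⁻⁴ V.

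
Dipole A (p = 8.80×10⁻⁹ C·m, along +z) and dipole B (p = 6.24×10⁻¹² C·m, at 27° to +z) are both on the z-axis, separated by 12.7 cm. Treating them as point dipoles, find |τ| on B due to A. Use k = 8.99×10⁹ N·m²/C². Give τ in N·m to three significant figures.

τ ≈ 2.19×10⁻⁷ N·m

The second dipole sits on the axis of the first, so the field there is axial: E₁ = 2kp₁/r³ along +z.
E₁ = 2(8.99×10⁹)(8.80×10⁻⁹)/(0.127)³ = 7.724×10⁴ N/C.
Torque on the second dipole: τ = p₂ E₁ sinθ.
τ = (6.24×10⁻¹²)(7.724×10⁴)·sin27° = 2.188×10⁻⁷ N·m.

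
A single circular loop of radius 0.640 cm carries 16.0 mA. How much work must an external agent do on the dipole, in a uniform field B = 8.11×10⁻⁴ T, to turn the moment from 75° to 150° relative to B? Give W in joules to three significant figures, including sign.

Magnetic moment m = IA = Iπa² = (0.0160)·π·(0.00640)² = 2.059×10⁻⁶ A·m².
W_ext = ΔU = −mB cosθ₂ + mB cosθ₁ = mB(cosθ₁ − cosθ₂).
W = (2.059×10⁻⁶)(8.11×10⁻⁴)·(cos75° − cos150°) = (1.670×10⁻⁹)·(+1.1248) = 1.878×10⁻⁹ J.

W ≈ 1.88×10⁻⁹ J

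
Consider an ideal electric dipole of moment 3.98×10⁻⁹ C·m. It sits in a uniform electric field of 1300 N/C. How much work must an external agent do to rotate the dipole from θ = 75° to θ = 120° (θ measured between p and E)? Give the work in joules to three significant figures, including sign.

W ≈ 3.93×10⁻⁶ J

W_ext = ΔU = U(θ₂) − U(θ₁) = −pE cosθ₂ − (−pE cosθ₁) = pE(cosθ₁ − cosθ₂).
W = (3.98×10⁻⁹)(1300)·(cos75° − cos120°) = (5.174×10⁻⁶)·(+0.7588) = 3.926×10⁻⁶ J.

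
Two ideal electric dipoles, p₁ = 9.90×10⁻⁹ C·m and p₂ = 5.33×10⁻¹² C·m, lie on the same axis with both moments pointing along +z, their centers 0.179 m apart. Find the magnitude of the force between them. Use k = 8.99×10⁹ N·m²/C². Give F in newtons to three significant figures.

F ≈ 2.77×10⁻⁶ N

On-axis field of dipole 1 at distance r: E = 2kp₁/r³. Force on dipole 2 is F = p₂·dE/dr (gradient along axis).
dE/dr = −6kp₁/r⁴, so |F| = 6kp₁p₂/r⁴ (attractive for aligned moments).
F = 6(8.99×10⁹)(9.90×10⁻⁹)(5.33×10⁻¹²)/(0.179)⁴ = 2.772×10⁻⁶ N.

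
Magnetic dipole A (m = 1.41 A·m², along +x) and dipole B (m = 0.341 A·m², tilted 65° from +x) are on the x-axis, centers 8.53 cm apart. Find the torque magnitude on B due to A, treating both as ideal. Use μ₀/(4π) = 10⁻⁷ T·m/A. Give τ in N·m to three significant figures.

τ ≈ 1.40×10⁻⁴ N·m

Dipole B is on the axis of dipole A, so B₁ there is axial: B₁ = (μ₀/4π)·2m₁/r³ along +x.
B₁ = 2(10⁻⁷)(1.41)/(0.0853)³ = 4.544×10⁻⁴ T.
τ = m₂ B₁ sinθ.
τ = (0.341)(4.544×10⁻⁴)·sin65° = 1.404×10⁻⁴ N·m.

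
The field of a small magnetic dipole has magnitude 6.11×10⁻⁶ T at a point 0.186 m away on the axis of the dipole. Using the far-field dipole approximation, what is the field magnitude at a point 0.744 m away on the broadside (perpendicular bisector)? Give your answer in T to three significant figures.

B ≈ 4.77×10⁻⁸ T

Dipole fields scale as 1/r³ in the far field.
The axial field is twice the equatorial field at the same r, so the geometry factor is 1/2.
B₂ = B₁ · (1/2) · (r₁/r₂)³ = 6.11×10⁻⁶ · 0.5 · (0.186/0.744)³.
(r₁/r₂)³ = (0.25)³ = 0.01562.
B₂ ≈ 4.773×10⁻⁸ T.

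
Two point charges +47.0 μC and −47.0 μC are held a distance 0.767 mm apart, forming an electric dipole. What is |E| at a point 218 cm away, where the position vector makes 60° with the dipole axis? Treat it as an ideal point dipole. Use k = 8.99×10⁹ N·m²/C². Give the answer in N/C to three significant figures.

E ≈ 41.4 N/C

Dipole moment p = qd = (4.70×10⁻⁵ C)(7.67×10⁻⁴ m) = 3.605×10⁻⁸ C·m.
At angle θ the dipole field magnitude is E = (kp/r³)·√(1 + 3cos²θ).
kp/r³ = (8.99×10⁹)(3.605×10⁻⁸) / (2.18)³ = 31.28 N/C.
√(1 + 3cos²60°) = √(1 + 3·0.2500) = √1.7500 ≈ 1.3229.
E ≈ 31.28 × 1.323 = 41.38 N/C.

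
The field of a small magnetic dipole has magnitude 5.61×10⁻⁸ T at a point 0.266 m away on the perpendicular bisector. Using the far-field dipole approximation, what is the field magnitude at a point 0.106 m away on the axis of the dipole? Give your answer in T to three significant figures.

Dipole fields scale as 1/r³ in the far field.
The axial field is twice the equatorial field at the same r, so the geometry factor is 2/1.
B₂ = B₁ · (2/1) · (r₁/r₂)³ = 5.61×10⁻⁸ · 2 · (0.266/0.106)³.
(r₁/r₂)³ = (2.509)³ = 15.8.
B₂ ≈ 1.773×10⁻⁶ T.

B ≈ 1.77×10⁻⁶ T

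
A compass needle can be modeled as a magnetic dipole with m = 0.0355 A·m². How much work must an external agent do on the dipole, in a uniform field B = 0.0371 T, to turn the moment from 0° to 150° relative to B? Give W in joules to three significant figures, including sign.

W ≈ 0.00246 J

W_ext = ΔU = −mB cosθ₂ + mB cosθ₁ = mB(cosθ₁ − cosθ₂).
W = (0.0355)(0.0371)·(cos0° − cos150°) = (0.001317)·(+1.8660) = 0.002458 J.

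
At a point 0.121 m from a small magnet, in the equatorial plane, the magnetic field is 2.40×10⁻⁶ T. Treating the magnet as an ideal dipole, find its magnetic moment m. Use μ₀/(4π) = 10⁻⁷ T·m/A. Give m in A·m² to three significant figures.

In the equatorial plane B = (μ₀/4π)·m/r³, so m = Br³·4π/(μ₀).
m = (2.40×10⁻⁶)·(0.121)³ / (10⁻⁷) = 0.04252 A·m².

m ≈ 0.0425 A·m²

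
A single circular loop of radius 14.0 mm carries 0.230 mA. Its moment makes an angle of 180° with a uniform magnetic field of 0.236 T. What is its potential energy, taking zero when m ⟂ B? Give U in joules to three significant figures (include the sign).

Magnetic moment m = IA = Iπa² = (2.30×10⁻⁴)·π·(0.0140)² = 1.416×10⁻⁷ A·m².
U = −m·B = −mB cosθ.
U = −(1.416×10⁻⁷)(0.236)·cos180° = 3.342×10⁻⁸ J.

U ≈ 3.34×10⁻⁸ J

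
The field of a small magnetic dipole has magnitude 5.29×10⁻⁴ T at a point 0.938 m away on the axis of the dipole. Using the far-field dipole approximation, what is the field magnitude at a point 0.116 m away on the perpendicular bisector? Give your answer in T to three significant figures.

B ≈ 0.140 T

Dipole fields scale as 1/r³ in the far field.
The axial field is twice the equatorial field at the same r, so the geometry factor is 1/2.
B₂ = B₁ · (1/2) · (r₁/r₂)³ = 5.29×10⁻⁴ · 0.5 · (0.938/0.116)³.
(r₁/r₂)³ = (8.086)³ = 528.7.
B₂ ≈ 0.1398 T.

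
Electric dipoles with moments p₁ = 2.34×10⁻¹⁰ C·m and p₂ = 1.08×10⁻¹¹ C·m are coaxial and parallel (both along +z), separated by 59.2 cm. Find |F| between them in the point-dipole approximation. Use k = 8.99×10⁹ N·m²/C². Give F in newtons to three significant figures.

F ≈ 1.11×10⁻⁹ N

On-axis field of dipole 1 at distance r: E = 2kp₁/r³. Force on dipole 2 is F = p₂·dE/dr (gradient along axis).
dE/dr = −6kp₁/r⁴, so |F| = 6kp₁p₂/r⁴ (attractive for aligned moments).
F = 6(8.99×10⁹)(2.34×10⁻¹⁰)(1.08×10⁻¹¹)/(0.592)⁴ = 1.110×10⁻⁹ N.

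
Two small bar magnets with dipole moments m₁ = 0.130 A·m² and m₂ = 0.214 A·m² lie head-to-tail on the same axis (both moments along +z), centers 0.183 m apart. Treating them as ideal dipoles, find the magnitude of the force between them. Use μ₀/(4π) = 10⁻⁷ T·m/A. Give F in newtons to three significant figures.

F ≈ 1.49×10⁻⁵ N

On-axis B of dipole 1: B = (μ₀/4π)·2m₁/r³. Force on dipole 2: F = m₂·dB/dr.
dB/dr = −(μ₀/4π)·6m₁/r⁴, so |F| = (μ₀/4π)·6m₁m₂/r⁴.
F = 6(10⁻⁷)(0.130)(0.214)/(0.183)⁴ = 1.488×10⁻⁵ N.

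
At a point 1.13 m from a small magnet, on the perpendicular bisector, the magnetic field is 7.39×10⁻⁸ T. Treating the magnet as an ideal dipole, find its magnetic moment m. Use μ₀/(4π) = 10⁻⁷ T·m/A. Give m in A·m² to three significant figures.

m ≈ 1.07 A·m²

In the equatorial plane B = (μ₀/4π)·m/r³, so m = Br³·4π/(μ₀).
m = (7.39×10⁻⁸)·(1.13)³ / (10⁻⁷) = 1.066 A·m².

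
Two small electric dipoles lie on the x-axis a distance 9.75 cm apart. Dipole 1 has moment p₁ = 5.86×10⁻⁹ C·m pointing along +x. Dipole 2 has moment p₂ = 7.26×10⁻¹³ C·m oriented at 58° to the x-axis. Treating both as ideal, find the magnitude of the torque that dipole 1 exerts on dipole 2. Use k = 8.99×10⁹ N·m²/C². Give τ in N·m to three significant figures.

τ ≈ 7.00×10⁻⁸ N·m

The second dipole sits on the axis of the first, so the field there is axial: E₁ = 2kp₁/r³ along +x.
E₁ = 2(8.99×10⁹)(5.86×10⁻⁹)/(0.0975)³ = 1.137×10⁵ N/C.
Torque on the second dipole: τ = p₂ E₁ sinθ.
τ = (7.26×10⁻¹³)(1.137×10⁵)·sin58° = 6.999×10⁻⁸ N·m.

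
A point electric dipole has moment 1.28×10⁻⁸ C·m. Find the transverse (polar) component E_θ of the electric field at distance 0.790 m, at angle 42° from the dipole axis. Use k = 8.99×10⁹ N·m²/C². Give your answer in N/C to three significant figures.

E_θ ≈ 156 N/C

For a dipole, E_θ = (kp sinθ)/r³.
kp/r³ = (8.99×10⁹)(1.28×10⁻⁸)/(0.790)³ = 233.4 N/C.
E_θ = 233.4·sin42° = 156.2 N/C.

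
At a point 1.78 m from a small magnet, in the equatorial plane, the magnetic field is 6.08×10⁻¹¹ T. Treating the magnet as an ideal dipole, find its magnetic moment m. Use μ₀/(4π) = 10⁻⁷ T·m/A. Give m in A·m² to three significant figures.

m ≈ 0.00343 A·m²

In the equatorial plane B = (μ₀/4π)·m/r³, so m = Br³·4π/(μ₀).
m = (6.08×10⁻¹¹)·(1.78)³ / (10⁻⁷) = 0.003429 A·m².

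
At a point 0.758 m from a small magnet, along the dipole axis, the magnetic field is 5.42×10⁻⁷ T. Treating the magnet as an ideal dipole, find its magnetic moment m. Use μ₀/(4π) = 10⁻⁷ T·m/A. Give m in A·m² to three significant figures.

m ≈ 1.18 A·m²

On axis B = (μ₀/4π)·2m/r³, so m = Br³·4π/(μ₀·2).
m = (5.42×10⁻⁷)·(0.758)³ / (2·10⁻⁷) = 1.180 A·m².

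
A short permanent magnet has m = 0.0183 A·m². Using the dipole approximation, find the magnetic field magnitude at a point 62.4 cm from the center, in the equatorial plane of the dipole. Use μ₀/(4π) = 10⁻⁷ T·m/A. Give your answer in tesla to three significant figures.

B ≈ 7.53×10⁻⁹ T

In the equatorial plane B = (μ₀/4π)·m/r³ (half the axial value).
B = (10⁻⁷)·(0.0183) / (0.624)³ = 7.532×10⁻⁹ T.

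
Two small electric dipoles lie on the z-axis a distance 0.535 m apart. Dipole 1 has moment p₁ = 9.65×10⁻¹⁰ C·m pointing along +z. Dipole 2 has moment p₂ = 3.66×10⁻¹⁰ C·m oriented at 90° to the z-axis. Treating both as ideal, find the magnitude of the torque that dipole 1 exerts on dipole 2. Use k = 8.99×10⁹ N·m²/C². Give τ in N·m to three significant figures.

τ ≈ 4.15×10⁻⁸ N·m

The second dipole sits on the axis of the first, so the field there is axial: E₁ = 2kp₁/r³ along +z.
E₁ = 2(8.99×10⁹)(9.65×10⁻¹⁰)/(0.535)³ = 113.3 N/C.
Torque on the second dipole: τ = p₂ E₁ sinθ.
τ = (3.66×10⁻¹⁰)(113.3)·sin90° = 4.147×10⁻⁸ N·m.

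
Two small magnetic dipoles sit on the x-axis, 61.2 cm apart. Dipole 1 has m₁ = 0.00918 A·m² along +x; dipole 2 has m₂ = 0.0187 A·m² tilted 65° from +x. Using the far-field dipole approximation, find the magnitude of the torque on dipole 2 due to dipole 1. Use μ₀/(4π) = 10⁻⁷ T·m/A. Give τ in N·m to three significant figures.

τ ≈ 1.36×10⁻¹⁰ N·m

Dipole B is on the axis of dipole A, so B₁ there is axial: B₁ = (μ₀/4π)·2m₁/r³ along +x.
B₁ = 2(10⁻⁷)(0.00918)/(0.612)³ = 8.010×10⁻⁹ T.
τ = m₂ B₁ sinθ.
τ = (0.0187)(8.010×10⁻⁹)·sin65° = 1.357×10⁻¹⁰ N·m.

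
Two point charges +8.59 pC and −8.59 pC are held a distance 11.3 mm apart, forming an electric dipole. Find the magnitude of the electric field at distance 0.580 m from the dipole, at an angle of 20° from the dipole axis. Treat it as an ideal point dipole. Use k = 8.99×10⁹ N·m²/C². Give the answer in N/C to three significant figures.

E ≈ 0.00854 N/C

Dipole moment p = qd = (8.59×10⁻¹² C)(0.0113 m) = 9.707×10⁻¹⁴ C·m.
At angle θ the dipole field magnitude is E = (kp/r³)·√(1 + 3cos²θ).
kp/r³ = (8.99×10⁹)(9.707×10⁻¹⁴) / (0.580)³ = 0.004473 N/C.
√(1 + 3cos²20°) = √(1 + 3·0.8830) = √3.6491 ≈ 1.9103.
E ≈ 0.004473 × 1.910 = 0.008544 N/C.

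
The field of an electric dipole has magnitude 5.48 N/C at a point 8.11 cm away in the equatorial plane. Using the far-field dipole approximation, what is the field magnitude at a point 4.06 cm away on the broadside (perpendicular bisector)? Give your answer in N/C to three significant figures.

Dipole fields scale as 1/r³ in the far field; the geometry is the same at both points.
E₂ = E₁ · (r₁/r₂)³ = 5.48 · (8.11/4.06)³.
(r₁/r₂)³ = (1.998)³ = 7.97.
E₂ ≈ 43.68 N/C.

E ≈ 43.7 N/C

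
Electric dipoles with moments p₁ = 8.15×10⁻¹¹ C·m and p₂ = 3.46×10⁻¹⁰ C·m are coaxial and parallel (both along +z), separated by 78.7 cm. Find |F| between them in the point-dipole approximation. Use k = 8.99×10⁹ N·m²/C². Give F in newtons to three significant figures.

F ≈ 3.97×10⁻⁹ N

On-axis field of dipole 1 at distance r: E = 2kp₁/r³. Force on dipole 2 is F = p₂·dE/dr (gradient along axis).
dE/dr = −6kp₁/r⁴, so |F| = 6kp₁p₂/r⁴ (attractive for aligned moments).
F = 6(8.99×10⁹)(8.15×10⁻¹¹)(3.46×10⁻¹⁰)/(0.787)⁴ = 3.965×10⁻⁹ N.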